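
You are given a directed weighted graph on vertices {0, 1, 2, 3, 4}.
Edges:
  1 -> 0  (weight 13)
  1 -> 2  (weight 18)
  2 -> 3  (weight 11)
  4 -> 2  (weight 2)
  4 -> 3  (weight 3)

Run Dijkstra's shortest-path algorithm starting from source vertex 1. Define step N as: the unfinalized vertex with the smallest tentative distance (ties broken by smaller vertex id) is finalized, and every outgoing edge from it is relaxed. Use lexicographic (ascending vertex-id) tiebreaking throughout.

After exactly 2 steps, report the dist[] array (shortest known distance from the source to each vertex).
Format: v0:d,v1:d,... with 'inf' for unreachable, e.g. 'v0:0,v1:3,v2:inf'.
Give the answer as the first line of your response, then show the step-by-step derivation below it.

v0:13,v1:0,v2:18,v3:inf,v4:inf

step 1: dist = v0:13,v1:0,v2:18,v3:inf,v4:inf
step 2: dist = v0:13,v1:0,v2:18,v3:inf,v4:inf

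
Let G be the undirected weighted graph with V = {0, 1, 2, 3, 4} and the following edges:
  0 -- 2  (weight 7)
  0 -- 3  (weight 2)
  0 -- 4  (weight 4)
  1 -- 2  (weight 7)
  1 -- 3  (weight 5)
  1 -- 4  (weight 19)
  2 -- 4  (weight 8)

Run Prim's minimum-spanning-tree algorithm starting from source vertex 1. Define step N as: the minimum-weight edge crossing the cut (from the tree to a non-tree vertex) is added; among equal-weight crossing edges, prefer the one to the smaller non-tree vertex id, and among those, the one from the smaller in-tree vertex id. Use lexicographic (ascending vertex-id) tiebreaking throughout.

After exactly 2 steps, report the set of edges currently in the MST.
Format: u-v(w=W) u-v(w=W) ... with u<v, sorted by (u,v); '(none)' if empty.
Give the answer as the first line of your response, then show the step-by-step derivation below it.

0-3(w=2) 1-3(w=5)

step 1: add edge 1-3 (w=5); MST = {1-3(w=5)}
step 2: add edge 0-3 (w=2); MST = {0-3(w=2) 1-3(w=5)}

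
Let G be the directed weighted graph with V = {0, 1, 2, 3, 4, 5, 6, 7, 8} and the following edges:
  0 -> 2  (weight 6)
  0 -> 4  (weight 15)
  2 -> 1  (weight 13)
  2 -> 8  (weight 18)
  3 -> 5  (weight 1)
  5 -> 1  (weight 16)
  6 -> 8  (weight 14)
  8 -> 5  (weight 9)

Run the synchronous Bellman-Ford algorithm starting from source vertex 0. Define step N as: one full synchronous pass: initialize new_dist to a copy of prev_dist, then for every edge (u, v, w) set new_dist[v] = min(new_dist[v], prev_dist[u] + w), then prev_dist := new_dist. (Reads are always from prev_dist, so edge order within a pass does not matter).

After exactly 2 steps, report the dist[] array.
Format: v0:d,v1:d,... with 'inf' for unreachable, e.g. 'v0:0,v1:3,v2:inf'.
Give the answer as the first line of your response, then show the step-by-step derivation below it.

v0:0,v1:19,v2:6,v3:inf,v4:15,v5:inf,v6:inf,v7:inf,v8:24

step 1: dist = v0:0,v1:inf,v2:6,v3:inf,v4:15,v5:inf,v6:inf,v7:inf,v8:inf
step 2: dist = v0:0,v1:19,v2:6,v3:inf,v4:15,v5:inf,v6:inf,v7:inf,v8:24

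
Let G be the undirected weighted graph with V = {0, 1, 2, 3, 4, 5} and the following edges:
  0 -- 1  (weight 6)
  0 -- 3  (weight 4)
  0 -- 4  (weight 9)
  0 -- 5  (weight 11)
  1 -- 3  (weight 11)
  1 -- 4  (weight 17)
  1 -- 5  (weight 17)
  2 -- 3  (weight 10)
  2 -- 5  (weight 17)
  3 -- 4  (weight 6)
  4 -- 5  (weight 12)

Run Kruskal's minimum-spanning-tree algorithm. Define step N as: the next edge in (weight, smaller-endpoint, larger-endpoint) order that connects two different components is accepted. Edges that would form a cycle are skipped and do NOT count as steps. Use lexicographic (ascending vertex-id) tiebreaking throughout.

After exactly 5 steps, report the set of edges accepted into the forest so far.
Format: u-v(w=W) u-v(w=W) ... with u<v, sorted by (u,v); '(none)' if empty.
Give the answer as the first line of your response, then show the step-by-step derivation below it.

0-1(w=6) 0-3(w=4) 0-5(w=11) 2-3(w=10) 3-4(w=6)

step 1: add edge 0-3 (w=4); MST = {0-3(w=4)}
step 2: add edge 0-1 (w=6); MST = {0-1(w=6) 0-3(w=4)}
step 3: add edge 3-4 (w=6); MST = {0-1(w=6) 0-3(w=4) 3-4(w=6)}
step 4: add edge 2-3 (w=10); MST = {0-1(w=6) 0-3(w=4) 2-3(w=10) 3-4(w=6)}
step 5: add edge 0-5 (w=11); MST = {0-1(w=6) 0-3(w=4) 0-5(w=11) 2-3(w=10) 3-4(w=6)}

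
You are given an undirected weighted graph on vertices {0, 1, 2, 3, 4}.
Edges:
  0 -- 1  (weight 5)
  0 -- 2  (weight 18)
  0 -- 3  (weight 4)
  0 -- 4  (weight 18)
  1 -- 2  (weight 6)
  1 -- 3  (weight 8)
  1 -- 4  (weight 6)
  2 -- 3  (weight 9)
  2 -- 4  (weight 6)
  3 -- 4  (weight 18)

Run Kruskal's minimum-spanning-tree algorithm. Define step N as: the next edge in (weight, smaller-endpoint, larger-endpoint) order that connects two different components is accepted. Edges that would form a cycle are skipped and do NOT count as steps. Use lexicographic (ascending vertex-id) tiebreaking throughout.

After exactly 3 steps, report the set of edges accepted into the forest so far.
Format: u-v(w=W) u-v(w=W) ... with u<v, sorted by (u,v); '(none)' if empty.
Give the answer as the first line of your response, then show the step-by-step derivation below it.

0-1(w=5) 0-3(w=4) 1-2(w=6)

step 1: add edge 0-3 (w=4); MST = {0-3(w=4)}
step 2: add edge 0-1 (w=5); MST = {0-1(w=5) 0-3(w=4)}
step 3: add edge 1-2 (w=6); MST = {0-1(w=5) 0-3(w=4) 1-2(w=6)}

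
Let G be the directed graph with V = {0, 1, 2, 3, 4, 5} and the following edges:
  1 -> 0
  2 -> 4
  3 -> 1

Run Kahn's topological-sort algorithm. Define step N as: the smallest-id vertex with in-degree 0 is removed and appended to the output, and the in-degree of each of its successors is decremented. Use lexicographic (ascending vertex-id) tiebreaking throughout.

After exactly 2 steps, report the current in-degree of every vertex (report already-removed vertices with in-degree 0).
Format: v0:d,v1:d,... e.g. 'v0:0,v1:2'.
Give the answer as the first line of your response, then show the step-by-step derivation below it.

v0:1,v1:0,v2:0,v3:0,v4:0,v5:0

step 1: output 2; order=[2]; indeg=(1,1,0,0,0,0)
step 2: output 3; order=[2,3]; indeg=(1,0,0,0,0,0)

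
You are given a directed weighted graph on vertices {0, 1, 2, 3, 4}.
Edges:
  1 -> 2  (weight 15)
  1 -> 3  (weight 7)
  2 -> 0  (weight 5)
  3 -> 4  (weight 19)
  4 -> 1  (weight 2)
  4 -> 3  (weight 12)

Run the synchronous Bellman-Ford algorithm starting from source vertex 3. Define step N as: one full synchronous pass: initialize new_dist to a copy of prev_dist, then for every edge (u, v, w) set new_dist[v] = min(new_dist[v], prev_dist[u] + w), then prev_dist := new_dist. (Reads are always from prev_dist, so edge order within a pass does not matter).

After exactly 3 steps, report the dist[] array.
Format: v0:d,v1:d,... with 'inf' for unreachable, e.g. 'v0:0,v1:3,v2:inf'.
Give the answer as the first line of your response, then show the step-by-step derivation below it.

v0:inf,v1:21,v2:36,v3:0,v4:19

step 1: dist = v0:inf,v1:inf,v2:inf,v3:0,v4:19
step 2: dist = v0:inf,v1:21,v2:inf,v3:0,v4:19
step 3: dist = v0:inf,v1:21,v2:36,v3:0,v4:19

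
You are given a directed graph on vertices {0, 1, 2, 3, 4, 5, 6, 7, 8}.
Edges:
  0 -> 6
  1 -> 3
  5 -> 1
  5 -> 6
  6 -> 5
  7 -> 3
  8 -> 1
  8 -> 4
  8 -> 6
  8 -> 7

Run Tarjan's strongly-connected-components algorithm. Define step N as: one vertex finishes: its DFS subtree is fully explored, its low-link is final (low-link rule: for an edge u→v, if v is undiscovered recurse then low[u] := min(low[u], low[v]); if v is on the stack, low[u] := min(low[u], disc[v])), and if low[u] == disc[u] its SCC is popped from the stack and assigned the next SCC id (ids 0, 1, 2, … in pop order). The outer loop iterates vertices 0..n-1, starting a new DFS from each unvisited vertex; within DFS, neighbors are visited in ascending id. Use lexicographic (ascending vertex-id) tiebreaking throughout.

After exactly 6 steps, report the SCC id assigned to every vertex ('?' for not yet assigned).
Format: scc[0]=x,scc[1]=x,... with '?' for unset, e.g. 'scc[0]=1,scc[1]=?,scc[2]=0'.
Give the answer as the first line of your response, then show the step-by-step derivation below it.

scc[0]=3,scc[1]=1,scc[2]=4,scc[3]=0,scc[4]=?,scc[5]=2,scc[6]=2,scc[7]=?,scc[8]=?

step 1: low=(low[0]=0,low[1]=3,low[2]=?,low[3]=4,low[4]=?,low[5]=2,low[6]=1,low[7]=?,low[8]=?); scc=(scc[0]=?,scc[1]=?,scc[2]=?,scc[3]=0,scc[4]=?,scc[5]=?,scc[6]=?,scc[7]=?,scc[8]=?)
step 2: low=(low[0]=0,low[1]=3,low[2]=?,low[3]=4,low[4]=?,low[5]=2,low[6]=1,low[7]=?,low[8]=?); scc=(scc[0]=?,scc[1]=1,scc[2]=?,scc[3]=0,scc[4]=?,scc[5]=?,scc[6]=?,scc[7]=?,scc[8]=?)
step 3: low=(low[0]=0,low[1]=3,low[2]=?,low[3]=4,low[4]=?,low[5]=1,low[6]=1,low[7]=?,low[8]=?); scc=(scc[0]=?,scc[1]=1,scc[2]=?,scc[3]=0,scc[4]=?,scc[5]=?,scc[6]=?,scc[7]=?,scc[8]=?)
step 4: low=(low[0]=0,low[1]=3,low[2]=?,low[3]=4,low[4]=?,low[5]=1,low[6]=1,low[7]=?,low[8]=?); scc=(scc[0]=?,scc[1]=1,scc[2]=?,scc[3]=0,scc[4]=?,scc[5]=2,scc[6]=2,scc[7]=?,scc[8]=?)
step 5: low=(low[0]=0,low[1]=3,low[2]=?,low[3]=4,low[4]=?,low[5]=1,low[6]=1,low[7]=?,low[8]=?); scc=(scc[0]=3,scc[1]=1,scc[2]=?,scc[3]=0,scc[4]=?,scc[5]=2,scc[6]=2,scc[7]=?,scc[8]=?)
step 6: low=(low[0]=0,low[1]=3,low[2]=5,low[3]=4,low[4]=?,low[5]=1,low[6]=1,low[7]=?,low[8]=?); scc=(scc[0]=3,scc[1]=1,scc[2]=4,scc[3]=0,scc[4]=?,scc[5]=2,scc[6]=2,scc[7]=?,scc[8]=?)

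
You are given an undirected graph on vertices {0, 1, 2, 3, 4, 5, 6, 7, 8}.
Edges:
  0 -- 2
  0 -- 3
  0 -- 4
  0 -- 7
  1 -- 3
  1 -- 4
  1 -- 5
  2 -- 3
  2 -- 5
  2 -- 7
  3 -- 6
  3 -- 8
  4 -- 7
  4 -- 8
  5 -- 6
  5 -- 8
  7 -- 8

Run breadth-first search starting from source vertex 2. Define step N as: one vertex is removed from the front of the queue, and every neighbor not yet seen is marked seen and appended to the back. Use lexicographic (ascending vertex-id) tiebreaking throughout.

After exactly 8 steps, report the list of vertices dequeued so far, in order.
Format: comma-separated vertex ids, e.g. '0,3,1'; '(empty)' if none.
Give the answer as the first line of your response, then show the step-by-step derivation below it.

2,0,3,5,7,4,1,6

step 1: dequeue 2; queue=[0,3,5,7]; order=2
step 2: dequeue 0; queue=[3,5,7,4]; order=2,0
step 3: dequeue 3; queue=[5,7,4,1,6,8]; order=2,0,3
step 4: dequeue 5; queue=[7,4,1,6,8]; order=2,0,3,5
step 5: dequeue 7; queue=[4,1,6,8]; order=2,0,3,5,7
step 6: dequeue 4; queue=[1,6,8]; order=2,0,3,5,7,4
step 7: dequeue 1; queue=[6,8]; order=2,0,3,5,7,4,1
step 8: dequeue 6; queue=[8]; order=2,0,3,5,7,4,1,6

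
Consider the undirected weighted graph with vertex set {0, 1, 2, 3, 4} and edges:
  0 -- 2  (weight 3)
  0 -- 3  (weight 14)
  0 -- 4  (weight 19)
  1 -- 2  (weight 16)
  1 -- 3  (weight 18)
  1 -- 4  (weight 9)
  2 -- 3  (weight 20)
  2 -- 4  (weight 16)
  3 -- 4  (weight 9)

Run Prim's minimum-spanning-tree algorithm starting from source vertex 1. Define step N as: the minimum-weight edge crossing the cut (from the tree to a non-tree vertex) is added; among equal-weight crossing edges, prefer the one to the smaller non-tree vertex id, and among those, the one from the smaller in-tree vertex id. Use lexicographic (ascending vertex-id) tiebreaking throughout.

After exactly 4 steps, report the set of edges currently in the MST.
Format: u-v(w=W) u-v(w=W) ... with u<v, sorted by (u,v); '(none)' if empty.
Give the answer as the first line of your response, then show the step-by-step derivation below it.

0-2(w=3) 0-3(w=14) 1-4(w=9) 3-4(w=9)

step 1: add edge 1-4 (w=9); MST = {1-4(w=9)}
step 2: add edge 3-4 (w=9); MST = {1-4(w=9) 3-4(w=9)}
step 3: add edge 0-3 (w=14); MST = {0-3(w=14) 1-4(w=9) 3-4(w=9)}
step 4: add edge 0-2 (w=3); MST = {0-2(w=3) 0-3(w=14) 1-4(w=9) 3-4(w=9)}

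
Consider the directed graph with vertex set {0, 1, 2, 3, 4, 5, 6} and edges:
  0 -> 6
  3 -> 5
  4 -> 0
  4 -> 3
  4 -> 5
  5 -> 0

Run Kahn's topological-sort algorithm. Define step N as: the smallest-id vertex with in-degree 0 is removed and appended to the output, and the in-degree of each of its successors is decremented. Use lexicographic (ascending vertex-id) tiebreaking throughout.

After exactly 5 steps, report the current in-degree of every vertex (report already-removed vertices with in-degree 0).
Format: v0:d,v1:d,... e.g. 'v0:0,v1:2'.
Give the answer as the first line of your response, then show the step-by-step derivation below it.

v0:0,v1:0,v2:0,v3:0,v4:0,v5:0,v6:1

step 1: output 1; order=[1]; indeg=(2,0,0,1,0,2,1)
step 2: output 2; order=[1,2]; indeg=(2,0,0,1,0,2,1)
step 3: output 4; order=[1,2,4]; indeg=(1,0,0,0,0,1,1)
step 4: output 3; order=[1,2,4,3]; indeg=(1,0,0,0,0,0,1)
step 5: output 5; order=[1,2,4,3,5]; indeg=(0,0,0,0,0,0,1)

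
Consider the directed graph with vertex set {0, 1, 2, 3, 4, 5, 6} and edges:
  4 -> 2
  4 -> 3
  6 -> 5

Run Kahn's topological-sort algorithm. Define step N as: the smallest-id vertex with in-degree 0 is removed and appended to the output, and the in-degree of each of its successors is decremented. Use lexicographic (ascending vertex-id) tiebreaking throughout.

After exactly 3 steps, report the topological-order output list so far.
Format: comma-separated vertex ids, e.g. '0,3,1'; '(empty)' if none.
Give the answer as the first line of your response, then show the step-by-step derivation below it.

0,1,4

step 1: output 0; order=[0]; indeg=(0,0,1,1,0,1,0)
step 2: output 1; order=[0,1]; indeg=(0,0,1,1,0,1,0)
step 3: output 4; order=[0,1,4]; indeg=(0,0,0,0,0,1,0)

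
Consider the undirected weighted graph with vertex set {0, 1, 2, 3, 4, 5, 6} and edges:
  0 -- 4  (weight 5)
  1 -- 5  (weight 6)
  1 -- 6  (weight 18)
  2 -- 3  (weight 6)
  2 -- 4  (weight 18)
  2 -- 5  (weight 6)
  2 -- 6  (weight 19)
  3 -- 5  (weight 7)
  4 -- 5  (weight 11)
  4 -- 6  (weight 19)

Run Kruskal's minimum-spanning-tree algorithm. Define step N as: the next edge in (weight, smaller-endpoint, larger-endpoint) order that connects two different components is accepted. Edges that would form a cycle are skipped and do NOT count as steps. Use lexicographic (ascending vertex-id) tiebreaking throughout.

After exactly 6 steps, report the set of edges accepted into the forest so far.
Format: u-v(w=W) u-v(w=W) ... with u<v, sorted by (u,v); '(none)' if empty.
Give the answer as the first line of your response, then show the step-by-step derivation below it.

0-4(w=5) 1-5(w=6) 1-6(w=18) 2-3(w=6) 2-5(w=6) 4-5(w=11)

step 1: add edge 0-4 (w=5); MST = {0-4(w=5)}
step 2: add edge 1-5 (w=6); MST = {0-4(w=5) 1-5(w=6)}
step 3: add edge 2-3 (w=6); MST = {0-4(w=5) 1-5(w=6) 2-3(w=6)}
step 4: add edge 2-5 (w=6); MST = {0-4(w=5) 1-5(w=6) 2-3(w=6) 2-5(w=6)}
step 5: add edge 4-5 (w=11); MST = {0-4(w=5) 1-5(w=6) 2-3(w=6) 2-5(w=6) 4-5(w=11)}
step 6: add edge 1-6 (w=18); MST = {0-4(w=5) 1-5(w=6) 1-6(w=18) 2-3(w=6) 2-5(w=6) 4-5(w=11)}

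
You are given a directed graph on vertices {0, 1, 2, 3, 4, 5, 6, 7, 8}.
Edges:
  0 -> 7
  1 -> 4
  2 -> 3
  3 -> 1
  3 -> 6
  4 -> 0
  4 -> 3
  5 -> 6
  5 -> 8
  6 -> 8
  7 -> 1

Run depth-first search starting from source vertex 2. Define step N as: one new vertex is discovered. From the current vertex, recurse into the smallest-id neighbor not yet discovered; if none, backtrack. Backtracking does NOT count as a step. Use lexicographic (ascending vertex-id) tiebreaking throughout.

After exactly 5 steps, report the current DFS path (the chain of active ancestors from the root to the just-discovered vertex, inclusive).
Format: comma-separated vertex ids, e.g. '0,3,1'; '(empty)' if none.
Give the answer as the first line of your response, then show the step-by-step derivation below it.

2,3,1,4,0

step 1: discover 2; path=2; order=2
step 2: discover 3; path=2>3; order=2,3
step 3: discover 1; path=2>3>1; order=2,3,1
step 4: discover 4; path=2>3>1>4; order=2,3,1,4
step 5: discover 0; path=2>3>1>4>0; order=2,3,1,4,0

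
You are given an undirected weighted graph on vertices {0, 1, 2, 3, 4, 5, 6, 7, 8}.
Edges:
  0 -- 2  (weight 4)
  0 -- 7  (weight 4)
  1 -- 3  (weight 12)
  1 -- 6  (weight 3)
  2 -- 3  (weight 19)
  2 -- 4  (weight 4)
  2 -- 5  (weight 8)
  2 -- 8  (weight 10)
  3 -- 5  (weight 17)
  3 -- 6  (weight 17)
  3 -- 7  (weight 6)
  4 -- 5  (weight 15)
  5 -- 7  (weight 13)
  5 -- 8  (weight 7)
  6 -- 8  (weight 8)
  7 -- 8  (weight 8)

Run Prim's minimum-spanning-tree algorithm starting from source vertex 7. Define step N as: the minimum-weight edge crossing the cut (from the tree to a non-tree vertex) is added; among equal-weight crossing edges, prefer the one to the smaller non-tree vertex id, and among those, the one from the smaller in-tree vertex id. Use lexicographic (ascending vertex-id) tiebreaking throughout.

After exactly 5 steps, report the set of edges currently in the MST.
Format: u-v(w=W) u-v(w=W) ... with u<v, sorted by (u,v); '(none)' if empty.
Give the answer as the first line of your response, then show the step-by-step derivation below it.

0-2(w=4) 0-7(w=4) 2-4(w=4) 2-5(w=8) 3-7(w=6)

step 1: add edge 0-7 (w=4); MST = {0-7(w=4)}
step 2: add edge 0-2 (w=4); MST = {0-2(w=4) 0-7(w=4)}
step 3: add edge 2-4 (w=4); MST = {0-2(w=4) 0-7(w=4) 2-4(w=4)}
step 4: add edge 3-7 (w=6); MST = {0-2(w=4) 0-7(w=4) 2-4(w=4) 3-7(w=6)}
step 5: add edge 2-5 (w=8); MST = {0-2(w=4) 0-7(w=4) 2-4(w=4) 2-5(w=8) 3-7(w=6)}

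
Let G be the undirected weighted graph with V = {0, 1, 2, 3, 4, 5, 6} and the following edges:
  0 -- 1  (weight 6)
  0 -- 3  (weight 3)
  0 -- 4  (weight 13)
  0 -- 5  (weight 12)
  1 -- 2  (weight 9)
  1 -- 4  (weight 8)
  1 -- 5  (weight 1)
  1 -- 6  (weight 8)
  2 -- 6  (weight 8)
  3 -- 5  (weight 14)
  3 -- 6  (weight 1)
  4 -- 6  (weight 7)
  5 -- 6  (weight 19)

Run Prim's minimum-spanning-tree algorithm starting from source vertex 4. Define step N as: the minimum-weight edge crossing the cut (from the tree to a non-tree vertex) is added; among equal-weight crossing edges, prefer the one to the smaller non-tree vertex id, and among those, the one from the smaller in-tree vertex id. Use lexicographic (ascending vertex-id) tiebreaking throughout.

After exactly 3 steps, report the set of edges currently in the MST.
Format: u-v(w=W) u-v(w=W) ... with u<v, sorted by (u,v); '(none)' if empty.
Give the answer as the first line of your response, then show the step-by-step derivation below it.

0-3(w=3) 3-6(w=1) 4-6(w=7)

step 1: add edge 4-6 (w=7); MST = {4-6(w=7)}
step 2: add edge 3-6 (w=1); MST = {3-6(w=1) 4-6(w=7)}
step 3: add edge 0-3 (w=3); MST = {0-3(w=3) 3-6(w=1) 4-6(w=7)}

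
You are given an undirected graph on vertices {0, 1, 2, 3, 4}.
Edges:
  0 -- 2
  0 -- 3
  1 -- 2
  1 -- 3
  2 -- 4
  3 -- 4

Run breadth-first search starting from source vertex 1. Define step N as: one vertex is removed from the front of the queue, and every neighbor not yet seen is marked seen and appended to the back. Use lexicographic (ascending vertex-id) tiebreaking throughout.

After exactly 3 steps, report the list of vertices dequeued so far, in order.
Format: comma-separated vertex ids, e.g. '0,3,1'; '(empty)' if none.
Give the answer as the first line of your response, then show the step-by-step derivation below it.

1,2,3

step 1: dequeue 1; queue=[2,3]; order=1
step 2: dequeue 2; queue=[3,0,4]; order=1,2
step 3: dequeue 3; queue=[0,4]; order=1,2,3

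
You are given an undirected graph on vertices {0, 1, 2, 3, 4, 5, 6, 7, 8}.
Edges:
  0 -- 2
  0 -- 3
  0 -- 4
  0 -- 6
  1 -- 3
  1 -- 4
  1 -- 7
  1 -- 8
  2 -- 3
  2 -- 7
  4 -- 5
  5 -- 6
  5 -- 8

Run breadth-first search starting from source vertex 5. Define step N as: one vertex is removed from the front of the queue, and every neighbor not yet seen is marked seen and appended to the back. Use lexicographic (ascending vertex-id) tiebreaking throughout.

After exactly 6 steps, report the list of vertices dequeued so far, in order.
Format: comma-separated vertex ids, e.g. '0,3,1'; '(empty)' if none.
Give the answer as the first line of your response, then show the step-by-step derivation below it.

5,4,6,8,0,1

step 1: dequeue 5; queue=[4,6,8]; order=5
step 2: dequeue 4; queue=[6,8,0,1]; order=5,4
step 3: dequeue 6; queue=[8,0,1]; order=5,4,6
step 4: dequeue 8; queue=[0,1]; order=5,4,6,8
step 5: dequeue 0; queue=[1,2,3]; order=5,4,6,8,0
step 6: dequeue 1; queue=[2,3,7]; order=5,4,6,8,0,1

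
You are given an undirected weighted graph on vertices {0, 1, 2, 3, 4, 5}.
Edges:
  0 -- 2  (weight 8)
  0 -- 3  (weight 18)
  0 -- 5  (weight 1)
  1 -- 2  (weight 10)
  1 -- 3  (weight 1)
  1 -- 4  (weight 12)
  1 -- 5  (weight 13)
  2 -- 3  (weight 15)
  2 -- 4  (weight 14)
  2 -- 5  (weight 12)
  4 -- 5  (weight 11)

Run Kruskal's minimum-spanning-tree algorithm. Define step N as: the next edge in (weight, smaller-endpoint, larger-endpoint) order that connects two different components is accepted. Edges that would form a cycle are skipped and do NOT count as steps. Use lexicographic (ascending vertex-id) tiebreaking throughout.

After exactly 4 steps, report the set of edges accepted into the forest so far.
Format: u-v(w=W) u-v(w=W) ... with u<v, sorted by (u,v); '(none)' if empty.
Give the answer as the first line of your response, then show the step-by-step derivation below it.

0-2(w=8) 0-5(w=1) 1-2(w=10) 1-3(w=1)

step 1: add edge 0-5 (w=1); MST = {0-5(w=1)}
step 2: add edge 1-3 (w=1); MST = {0-5(w=1) 1-3(w=1)}
step 3: add edge 0-2 (w=8); MST = {0-2(w=8) 0-5(w=1) 1-3(w=1)}
step 4: add edge 1-2 (w=10); MST = {0-2(w=8) 0-5(w=1) 1-2(w=10) 1-3(w=1)}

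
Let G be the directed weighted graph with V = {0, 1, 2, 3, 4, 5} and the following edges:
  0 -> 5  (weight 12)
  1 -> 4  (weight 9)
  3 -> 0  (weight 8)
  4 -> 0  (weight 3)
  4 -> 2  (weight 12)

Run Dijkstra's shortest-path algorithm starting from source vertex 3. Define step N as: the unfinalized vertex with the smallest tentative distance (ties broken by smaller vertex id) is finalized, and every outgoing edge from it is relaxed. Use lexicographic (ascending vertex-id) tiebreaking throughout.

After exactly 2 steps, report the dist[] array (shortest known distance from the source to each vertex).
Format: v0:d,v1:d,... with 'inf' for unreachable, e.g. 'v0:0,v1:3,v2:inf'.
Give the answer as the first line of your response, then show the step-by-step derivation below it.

v0:8,v1:inf,v2:inf,v3:0,v4:inf,v5:20

step 1: dist = v0:8,v1:inf,v2:inf,v3:0,v4:inf,v5:inf
step 2: dist = v0:8,v1:inf,v2:inf,v3:0,v4:inf,v5:20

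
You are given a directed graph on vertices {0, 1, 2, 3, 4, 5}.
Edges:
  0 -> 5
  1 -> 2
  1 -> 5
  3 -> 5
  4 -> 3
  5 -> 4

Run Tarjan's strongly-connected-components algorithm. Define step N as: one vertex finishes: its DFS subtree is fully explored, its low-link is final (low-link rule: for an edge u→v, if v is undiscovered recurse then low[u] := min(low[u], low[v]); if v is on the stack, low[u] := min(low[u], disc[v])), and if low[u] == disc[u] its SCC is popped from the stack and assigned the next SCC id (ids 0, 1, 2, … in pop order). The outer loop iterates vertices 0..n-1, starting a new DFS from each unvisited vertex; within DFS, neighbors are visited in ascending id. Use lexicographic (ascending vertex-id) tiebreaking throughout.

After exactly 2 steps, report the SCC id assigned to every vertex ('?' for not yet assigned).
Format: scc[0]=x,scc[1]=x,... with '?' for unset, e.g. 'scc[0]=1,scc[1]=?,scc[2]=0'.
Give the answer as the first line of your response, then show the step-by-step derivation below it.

scc[0]=?,scc[1]=?,scc[2]=?,scc[3]=?,scc[4]=?,scc[5]=?

step 1: low=(low[0]=0,low[1]=?,low[2]=?,low[3]=1,low[4]=2,low[5]=1); scc=(scc[0]=?,scc[1]=?,scc[2]=?,scc[3]=?,scc[4]=?,scc[5]=?)
step 2: low=(low[0]=0,low[1]=?,low[2]=?,low[3]=1,low[4]=1,low[5]=1); scc=(scc[0]=?,scc[1]=?,scc[2]=?,scc[3]=?,scc[4]=?,scc[5]=?)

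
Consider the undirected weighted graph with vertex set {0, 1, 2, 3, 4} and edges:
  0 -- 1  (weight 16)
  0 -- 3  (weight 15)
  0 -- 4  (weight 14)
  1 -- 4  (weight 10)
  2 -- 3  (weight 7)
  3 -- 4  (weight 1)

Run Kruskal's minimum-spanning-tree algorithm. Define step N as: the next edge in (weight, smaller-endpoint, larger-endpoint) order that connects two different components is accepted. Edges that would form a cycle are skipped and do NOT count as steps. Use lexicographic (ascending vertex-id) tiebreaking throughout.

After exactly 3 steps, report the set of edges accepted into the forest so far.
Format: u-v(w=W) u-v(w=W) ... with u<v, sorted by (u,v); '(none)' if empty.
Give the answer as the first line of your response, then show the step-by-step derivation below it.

1-4(w=10) 2-3(w=7) 3-4(w=1)

step 1: add edge 3-4 (w=1); MST = {3-4(w=1)}
step 2: add edge 2-3 (w=7); MST = {2-3(w=7) 3-4(w=1)}
step 3: add edge 1-4 (w=10); MST = {1-4(w=10) 2-3(w=7) 3-4(w=1)}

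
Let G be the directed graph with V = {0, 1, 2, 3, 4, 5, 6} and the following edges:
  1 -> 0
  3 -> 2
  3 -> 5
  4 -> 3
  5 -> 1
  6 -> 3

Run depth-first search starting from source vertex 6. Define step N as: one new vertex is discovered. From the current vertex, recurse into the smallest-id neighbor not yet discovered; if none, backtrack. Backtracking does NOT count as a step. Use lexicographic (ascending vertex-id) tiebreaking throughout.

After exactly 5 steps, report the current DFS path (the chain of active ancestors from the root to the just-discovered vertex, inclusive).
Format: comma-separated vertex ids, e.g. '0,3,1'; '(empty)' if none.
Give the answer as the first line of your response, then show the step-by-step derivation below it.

6,3,5,1

step 1: discover 6; path=6; order=6
step 2: discover 3; path=6>3; order=6,3
step 3: discover 2; path=6>3>2; order=6,3,2
step 4: discover 5; path=6>3>5; order=6,3,2,5
step 5: discover 1; path=6>3>5>1; order=6,3,2,5,1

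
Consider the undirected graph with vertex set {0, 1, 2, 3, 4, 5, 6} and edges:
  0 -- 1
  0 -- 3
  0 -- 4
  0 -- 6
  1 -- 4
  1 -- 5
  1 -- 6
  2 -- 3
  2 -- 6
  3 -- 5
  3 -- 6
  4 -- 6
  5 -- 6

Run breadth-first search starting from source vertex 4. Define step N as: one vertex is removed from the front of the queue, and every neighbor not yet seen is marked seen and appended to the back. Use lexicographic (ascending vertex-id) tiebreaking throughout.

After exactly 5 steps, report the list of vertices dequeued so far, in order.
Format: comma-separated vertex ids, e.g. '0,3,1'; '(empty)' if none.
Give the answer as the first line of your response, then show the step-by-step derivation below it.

4,0,1,6,3

step 1: dequeue 4; queue=[0,1,6]; order=4
step 2: dequeue 0; queue=[1,6,3]; order=4,0
step 3: dequeue 1; queue=[6,3,5]; order=4,0,1
step 4: dequeue 6; queue=[3,5,2]; order=4,0,1,6
step 5: dequeue 3; queue=[5,2]; order=4,0,1,6,3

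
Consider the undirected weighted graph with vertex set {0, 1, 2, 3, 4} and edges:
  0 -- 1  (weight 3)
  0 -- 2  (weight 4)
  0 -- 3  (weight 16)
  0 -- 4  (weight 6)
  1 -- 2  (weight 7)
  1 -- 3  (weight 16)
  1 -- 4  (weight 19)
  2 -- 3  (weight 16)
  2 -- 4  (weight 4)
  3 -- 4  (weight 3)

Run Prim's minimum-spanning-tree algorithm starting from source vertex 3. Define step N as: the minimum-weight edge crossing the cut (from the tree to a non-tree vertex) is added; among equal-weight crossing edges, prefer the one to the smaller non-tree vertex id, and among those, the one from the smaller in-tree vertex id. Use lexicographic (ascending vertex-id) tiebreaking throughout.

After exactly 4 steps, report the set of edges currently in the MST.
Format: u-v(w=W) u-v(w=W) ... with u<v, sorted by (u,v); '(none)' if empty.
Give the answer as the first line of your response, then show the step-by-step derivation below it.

0-1(w=3) 0-2(w=4) 2-4(w=4) 3-4(w=3)

step 1: add edge 3-4 (w=3); MST = {3-4(w=3)}
step 2: add edge 2-4 (w=4); MST = {2-4(w=4) 3-4(w=3)}
step 3: add edge 0-2 (w=4); MST = {0-2(w=4) 2-4(w=4) 3-4(w=3)}
step 4: add edge 0-1 (w=3); MST = {0-1(w=3) 0-2(w=4) 2-4(w=4) 3-4(w=3)}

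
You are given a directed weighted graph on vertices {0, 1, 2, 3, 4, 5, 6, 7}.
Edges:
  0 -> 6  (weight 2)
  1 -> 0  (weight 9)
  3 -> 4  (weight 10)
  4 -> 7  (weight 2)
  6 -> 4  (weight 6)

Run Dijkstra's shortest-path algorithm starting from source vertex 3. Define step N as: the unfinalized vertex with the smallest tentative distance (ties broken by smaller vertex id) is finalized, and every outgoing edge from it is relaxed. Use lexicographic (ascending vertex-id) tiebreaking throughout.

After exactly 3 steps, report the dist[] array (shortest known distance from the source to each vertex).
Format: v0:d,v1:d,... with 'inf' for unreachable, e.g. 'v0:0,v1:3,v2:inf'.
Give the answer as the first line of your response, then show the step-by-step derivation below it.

v0:inf,v1:inf,v2:inf,v3:0,v4:10,v5:inf,v6:inf,v7:12

step 1: dist = v0:inf,v1:inf,v2:inf,v3:0,v4:10,v5:inf,v6:inf,v7:inf
step 2: dist = v0:inf,v1:inf,v2:inf,v3:0,v4:10,v5:inf,v6:inf,v7:12
step 3: dist = v0:inf,v1:inf,v2:inf,v3:0,v4:10,v5:inf,v6:inf,v7:12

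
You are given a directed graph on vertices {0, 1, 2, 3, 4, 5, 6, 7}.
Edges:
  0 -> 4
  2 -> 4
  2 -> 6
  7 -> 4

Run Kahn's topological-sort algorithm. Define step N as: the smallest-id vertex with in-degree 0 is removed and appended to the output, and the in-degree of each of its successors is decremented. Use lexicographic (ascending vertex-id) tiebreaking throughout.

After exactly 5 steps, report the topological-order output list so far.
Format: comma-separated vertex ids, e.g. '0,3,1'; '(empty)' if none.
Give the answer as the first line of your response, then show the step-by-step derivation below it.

0,1,2,3,5

step 1: output 0; order=[0]; indeg=(0,0,0,0,2,0,1,0)
step 2: output 1; order=[0,1]; indeg=(0,0,0,0,2,0,1,0)
step 3: output 2; order=[0,1,2]; indeg=(0,0,0,0,1,0,0,0)
step 4: output 3; order=[0,1,2,3]; indeg=(0,0,0,0,1,0,0,0)
step 5: output 5; order=[0,1,2,3,5]; indeg=(0,0,0,0,1,0,0,0)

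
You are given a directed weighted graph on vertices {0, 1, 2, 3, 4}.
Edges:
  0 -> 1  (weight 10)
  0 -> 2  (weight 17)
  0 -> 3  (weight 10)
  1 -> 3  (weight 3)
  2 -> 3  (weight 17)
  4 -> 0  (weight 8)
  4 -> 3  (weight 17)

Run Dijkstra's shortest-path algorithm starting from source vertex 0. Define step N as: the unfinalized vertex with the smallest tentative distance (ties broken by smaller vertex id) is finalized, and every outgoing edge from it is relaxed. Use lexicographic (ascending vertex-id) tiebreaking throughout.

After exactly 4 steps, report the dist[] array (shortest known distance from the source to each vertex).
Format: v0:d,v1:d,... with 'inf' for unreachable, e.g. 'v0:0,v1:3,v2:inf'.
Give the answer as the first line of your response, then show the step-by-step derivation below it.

v0:0,v1:10,v2:17,v3:10,v4:inf

step 1: dist = v0:0,v1:10,v2:17,v3:10,v4:inf
step 2: dist = v0:0,v1:10,v2:17,v3:10,v4:inf
step 3: dist = v0:0,v1:10,v2:17,v3:10,v4:inf
step 4: dist = v0:0,v1:10,v2:17,v3:10,v4:inf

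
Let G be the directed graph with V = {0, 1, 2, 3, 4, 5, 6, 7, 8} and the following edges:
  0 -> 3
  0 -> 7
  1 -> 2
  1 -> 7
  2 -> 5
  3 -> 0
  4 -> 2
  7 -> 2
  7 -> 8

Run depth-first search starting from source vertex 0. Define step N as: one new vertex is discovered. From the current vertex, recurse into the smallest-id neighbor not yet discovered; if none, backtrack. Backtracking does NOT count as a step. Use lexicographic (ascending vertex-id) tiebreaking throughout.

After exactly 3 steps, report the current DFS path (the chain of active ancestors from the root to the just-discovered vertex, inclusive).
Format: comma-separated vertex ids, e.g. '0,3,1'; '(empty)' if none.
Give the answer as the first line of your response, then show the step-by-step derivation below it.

0,7

step 1: discover 0; path=0; order=0
step 2: discover 3; path=0>3; order=0,3
step 3: discover 7; path=0>7; order=0,3,7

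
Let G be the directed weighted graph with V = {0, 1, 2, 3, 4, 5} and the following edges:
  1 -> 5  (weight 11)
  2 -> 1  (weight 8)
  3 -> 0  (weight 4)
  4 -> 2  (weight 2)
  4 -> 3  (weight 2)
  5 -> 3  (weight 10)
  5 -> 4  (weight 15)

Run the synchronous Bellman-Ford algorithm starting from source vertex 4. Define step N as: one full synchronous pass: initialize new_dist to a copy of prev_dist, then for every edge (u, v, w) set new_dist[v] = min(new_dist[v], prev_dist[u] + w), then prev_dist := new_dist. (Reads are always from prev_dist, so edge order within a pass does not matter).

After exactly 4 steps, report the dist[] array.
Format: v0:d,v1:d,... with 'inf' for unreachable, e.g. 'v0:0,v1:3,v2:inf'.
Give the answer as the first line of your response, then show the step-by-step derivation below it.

v0:6,v1:10,v2:2,v3:2,v4:0,v5:21

step 1: dist = v0:inf,v1:inf,v2:2,v3:2,v4:0,v5:inf
step 2: dist = v0:6,v1:10,v2:2,v3:2,v4:0,v5:inf
step 3: dist = v0:6,v1:10,v2:2,v3:2,v4:0,v5:21
step 4: dist = v0:6,v1:10,v2:2,v3:2,v4:0,v5:21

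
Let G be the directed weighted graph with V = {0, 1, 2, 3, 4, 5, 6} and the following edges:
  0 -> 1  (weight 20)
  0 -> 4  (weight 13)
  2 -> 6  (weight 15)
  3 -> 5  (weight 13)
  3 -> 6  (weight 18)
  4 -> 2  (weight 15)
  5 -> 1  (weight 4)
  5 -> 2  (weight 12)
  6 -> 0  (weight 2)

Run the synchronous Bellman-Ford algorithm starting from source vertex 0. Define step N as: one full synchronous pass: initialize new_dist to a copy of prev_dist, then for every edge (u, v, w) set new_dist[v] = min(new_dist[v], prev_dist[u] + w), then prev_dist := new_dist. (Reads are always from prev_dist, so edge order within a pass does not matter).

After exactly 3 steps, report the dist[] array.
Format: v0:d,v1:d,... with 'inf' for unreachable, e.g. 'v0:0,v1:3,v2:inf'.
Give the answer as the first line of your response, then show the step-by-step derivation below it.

v0:0,v1:20,v2:28,v3:inf,v4:13,v5:inf,v6:43

step 1: dist = v0:0,v1:20,v2:inf,v3:inf,v4:13,v5:inf,v6:inf
step 2: dist = v0:0,v1:20,v2:28,v3:inf,v4:13,v5:inf,v6:inf
step 3: dist = v0:0,v1:20,v2:28,v3:inf,v4:13,v5:inf,v6:43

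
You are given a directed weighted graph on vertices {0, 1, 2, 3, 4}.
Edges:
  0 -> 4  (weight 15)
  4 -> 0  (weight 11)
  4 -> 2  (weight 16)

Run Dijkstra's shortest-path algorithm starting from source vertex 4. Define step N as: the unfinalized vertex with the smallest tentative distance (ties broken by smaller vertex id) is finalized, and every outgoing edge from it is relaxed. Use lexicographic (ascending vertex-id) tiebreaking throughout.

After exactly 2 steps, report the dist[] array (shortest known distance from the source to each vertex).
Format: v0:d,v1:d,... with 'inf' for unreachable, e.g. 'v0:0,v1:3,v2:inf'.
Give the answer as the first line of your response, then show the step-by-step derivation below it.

v0:11,v1:inf,v2:16,v3:inf,v4:0

step 1: dist = v0:11,v1:inf,v2:16,v3:inf,v4:0
step 2: dist = v0:11,v1:inf,v2:16,v3:inf,v4:0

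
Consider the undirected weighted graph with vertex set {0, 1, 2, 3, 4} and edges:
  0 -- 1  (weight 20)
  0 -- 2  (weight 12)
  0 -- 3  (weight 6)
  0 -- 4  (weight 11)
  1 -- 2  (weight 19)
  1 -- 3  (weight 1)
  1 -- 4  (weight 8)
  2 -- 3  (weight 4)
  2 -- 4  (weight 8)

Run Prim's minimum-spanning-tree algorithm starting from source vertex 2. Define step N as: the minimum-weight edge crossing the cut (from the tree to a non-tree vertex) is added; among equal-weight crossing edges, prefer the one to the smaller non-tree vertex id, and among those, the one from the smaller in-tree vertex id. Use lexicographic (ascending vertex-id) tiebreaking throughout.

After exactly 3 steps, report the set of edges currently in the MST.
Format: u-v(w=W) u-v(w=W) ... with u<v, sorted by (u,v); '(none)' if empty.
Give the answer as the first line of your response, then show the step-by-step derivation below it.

0-3(w=6) 1-3(w=1) 2-3(w=4)

step 1: add edge 2-3 (w=4); MST = {2-3(w=4)}
step 2: add edge 1-3 (w=1); MST = {1-3(w=1) 2-3(w=4)}
step 3: add edge 0-3 (w=6); MST = {0-3(w=6) 1-3(w=1) 2-3(w=4)}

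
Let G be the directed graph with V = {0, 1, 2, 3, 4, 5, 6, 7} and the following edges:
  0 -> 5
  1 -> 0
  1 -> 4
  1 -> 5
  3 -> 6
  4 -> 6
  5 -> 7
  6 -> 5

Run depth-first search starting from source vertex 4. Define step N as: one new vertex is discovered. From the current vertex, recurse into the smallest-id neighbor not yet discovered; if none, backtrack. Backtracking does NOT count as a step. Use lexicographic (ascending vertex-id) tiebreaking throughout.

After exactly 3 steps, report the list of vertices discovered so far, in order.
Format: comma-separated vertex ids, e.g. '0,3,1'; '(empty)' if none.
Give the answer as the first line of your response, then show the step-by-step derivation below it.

4,6,5

step 1: discover 4; path=4; order=4
step 2: discover 6; path=4>6; order=4,6
step 3: discover 5; path=4>6>5; order=4,6,5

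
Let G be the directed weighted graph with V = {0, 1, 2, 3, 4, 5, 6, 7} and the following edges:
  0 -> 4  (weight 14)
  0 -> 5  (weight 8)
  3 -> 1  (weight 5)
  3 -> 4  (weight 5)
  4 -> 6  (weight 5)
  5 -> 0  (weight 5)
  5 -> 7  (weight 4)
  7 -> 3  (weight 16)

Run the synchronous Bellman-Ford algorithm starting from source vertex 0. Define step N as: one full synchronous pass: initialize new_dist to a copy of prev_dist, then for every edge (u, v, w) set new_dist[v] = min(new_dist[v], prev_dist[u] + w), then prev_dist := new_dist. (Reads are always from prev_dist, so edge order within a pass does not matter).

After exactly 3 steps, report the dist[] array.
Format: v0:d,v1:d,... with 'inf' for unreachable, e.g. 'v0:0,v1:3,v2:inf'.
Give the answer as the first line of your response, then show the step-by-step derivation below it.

v0:0,v1:inf,v2:inf,v3:28,v4:14,v5:8,v6:19,v7:12

step 1: dist = v0:0,v1:inf,v2:inf,v3:inf,v4:14,v5:8,v6:inf,v7:inf
step 2: dist = v0:0,v1:inf,v2:inf,v3:inf,v4:14,v5:8,v6:19,v7:12
step 3: dist = v0:0,v1:inf,v2:inf,v3:28,v4:14,v5:8,v6:19,v7:12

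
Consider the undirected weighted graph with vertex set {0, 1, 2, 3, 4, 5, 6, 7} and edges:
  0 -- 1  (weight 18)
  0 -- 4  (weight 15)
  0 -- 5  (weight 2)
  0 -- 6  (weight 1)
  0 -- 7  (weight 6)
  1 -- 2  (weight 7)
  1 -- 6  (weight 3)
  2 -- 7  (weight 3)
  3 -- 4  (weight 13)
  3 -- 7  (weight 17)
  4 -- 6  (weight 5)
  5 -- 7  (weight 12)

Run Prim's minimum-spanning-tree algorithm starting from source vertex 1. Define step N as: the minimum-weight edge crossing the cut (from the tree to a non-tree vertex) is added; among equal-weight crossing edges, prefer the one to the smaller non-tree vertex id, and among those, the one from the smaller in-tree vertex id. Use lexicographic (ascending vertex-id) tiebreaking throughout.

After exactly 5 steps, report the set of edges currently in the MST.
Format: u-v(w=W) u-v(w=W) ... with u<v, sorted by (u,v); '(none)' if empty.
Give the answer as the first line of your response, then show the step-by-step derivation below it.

0-5(w=2) 0-6(w=1) 0-7(w=6) 1-6(w=3) 4-6(w=5)

step 1: add edge 1-6 (w=3); MST = {1-6(w=3)}
step 2: add edge 0-6 (w=1); MST = {0-6(w=1) 1-6(w=3)}
step 3: add edge 0-5 (w=2); MST = {0-5(w=2) 0-6(w=1) 1-6(w=3)}
step 4: add edge 4-6 (w=5); MST = {0-5(w=2) 0-6(w=1) 1-6(w=3) 4-6(w=5)}
step 5: add edge 0-7 (w=6); MST = {0-5(w=2) 0-6(w=1) 0-7(w=6) 1-6(w=3) 4-6(w=5)}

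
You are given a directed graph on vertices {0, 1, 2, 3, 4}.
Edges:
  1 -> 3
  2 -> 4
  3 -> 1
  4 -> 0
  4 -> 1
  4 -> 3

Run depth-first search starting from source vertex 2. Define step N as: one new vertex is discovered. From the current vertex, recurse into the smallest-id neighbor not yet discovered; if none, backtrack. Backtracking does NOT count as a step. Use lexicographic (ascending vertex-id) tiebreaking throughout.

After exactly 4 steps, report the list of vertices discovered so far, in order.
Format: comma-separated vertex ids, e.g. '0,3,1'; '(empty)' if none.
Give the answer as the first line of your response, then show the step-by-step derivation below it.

2,4,0,1

step 1: discover 2; path=2; order=2
step 2: discover 4; path=2>4; order=2,4
step 3: discover 0; path=2>4>0; order=2,4,0
step 4: discover 1; path=2>4>1; order=2,4,0,1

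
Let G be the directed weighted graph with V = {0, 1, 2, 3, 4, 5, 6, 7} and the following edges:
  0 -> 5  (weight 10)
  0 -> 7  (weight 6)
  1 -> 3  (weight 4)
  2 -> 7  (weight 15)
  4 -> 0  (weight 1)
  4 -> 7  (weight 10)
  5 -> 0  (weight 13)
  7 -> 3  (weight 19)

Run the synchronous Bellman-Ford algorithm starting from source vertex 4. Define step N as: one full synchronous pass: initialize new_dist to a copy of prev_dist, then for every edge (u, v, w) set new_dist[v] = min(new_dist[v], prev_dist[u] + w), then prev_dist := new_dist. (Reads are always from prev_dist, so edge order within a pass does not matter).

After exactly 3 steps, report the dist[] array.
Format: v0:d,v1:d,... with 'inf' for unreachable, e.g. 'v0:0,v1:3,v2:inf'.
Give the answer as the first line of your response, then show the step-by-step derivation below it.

v0:1,v1:inf,v2:inf,v3:26,v4:0,v5:11,v6:inf,v7:7

step 1: dist = v0:1,v1:inf,v2:inf,v3:inf,v4:0,v5:inf,v6:inf,v7:10
step 2: dist = v0:1,v1:inf,v2:inf,v3:29,v4:0,v5:11,v6:inf,v7:7
step 3: dist = v0:1,v1:inf,v2:inf,v3:26,v4:0,v5:11,v6:inf,v7:7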